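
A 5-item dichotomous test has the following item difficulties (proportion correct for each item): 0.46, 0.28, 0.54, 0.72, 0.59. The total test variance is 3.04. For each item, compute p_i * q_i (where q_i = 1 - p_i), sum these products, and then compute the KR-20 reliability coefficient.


For each item, compute p_i * q_i:
  Item 1: 0.46 * 0.54 = 0.2484
  Item 2: 0.28 * 0.72 = 0.2016
  Item 3: 0.54 * 0.46 = 0.2484
  Item 4: 0.72 * 0.28 = 0.2016
  Item 5: 0.59 * 0.41 = 0.2419
Sum(p_i * q_i) = 0.2484 + 0.2016 + 0.2484 + 0.2016 + 0.2419 = 1.1419
KR-20 = (k/(k-1)) * (1 - Sum(p_i*q_i) / Var_total)
= (5/4) * (1 - 1.1419/3.04)
= 1.25 * 0.6244
KR-20 = 0.7805

0.7805


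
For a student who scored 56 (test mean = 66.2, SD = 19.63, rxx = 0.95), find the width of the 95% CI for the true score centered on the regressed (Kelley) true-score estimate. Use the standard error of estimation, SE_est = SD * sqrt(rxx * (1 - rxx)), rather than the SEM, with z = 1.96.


True score estimate = 0.95*56 + 0.05*66.2 = 56.51
SE_est = SD * sqrt(rxx * (1 - rxx)) = 19.63 * sqrt(0.95 * 0.05) = 19.63 * sqrt(0.0475) = 4.278259
CI = T_est +/- z * SE_est, so width = 2 * z * SE_est = 2 * 1.96 * 4.278259
Width = 16.7708

16.7708


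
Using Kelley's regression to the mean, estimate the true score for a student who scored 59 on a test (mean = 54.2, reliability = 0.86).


T_est = rxx * X + (1 - rxx) * mean
T_est = 0.86 * 59 + 0.14 * 54.2
T_est = 50.74 + 7.588
T_est = 58.328

58.328


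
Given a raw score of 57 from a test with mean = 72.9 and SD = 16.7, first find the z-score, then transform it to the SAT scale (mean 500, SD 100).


z = (X - mean) / SD = (57 - 72.9) / 16.7
z = -15.9 / 16.7
z = -0.9521
SAT-scale = SAT = 500 + 100z
Carry z at full precision (z = -15.9 / 16.7) into the conversion:
SAT-scale = 500 + 100 * (-15.9 / 16.7) = 500 + -1590 / 16.7
SAT-scale = 500 + -95.2096
SAT-scale = 404.7904

404.7904


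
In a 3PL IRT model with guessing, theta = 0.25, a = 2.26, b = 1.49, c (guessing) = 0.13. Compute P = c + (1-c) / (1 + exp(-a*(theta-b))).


logit = 2.26*(0.25 - 1.49) = -2.8024
P* = 1/(1 + exp(--2.8024)) = 0.0572
P = 0.13 + (1 - 0.13) * 0.0572
P = 0.1798

0.1798


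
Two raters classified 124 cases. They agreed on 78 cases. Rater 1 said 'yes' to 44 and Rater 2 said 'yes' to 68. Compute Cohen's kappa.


P_o = 78/124 = 0.629032
P_e = (44*68 + 80*56) / 15376 = 0.485952
kappa = (P_o - P_e) / (1 - P_e)
kappa = (0.629032 - 0.485952) / (1 - 0.485952)
kappa = 0.2783

0.2783


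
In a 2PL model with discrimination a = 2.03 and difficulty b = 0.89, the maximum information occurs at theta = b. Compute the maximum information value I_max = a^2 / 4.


For 2PL, max info at theta = b = 0.89
I_max = a^2 / 4 = 2.03^2 / 4
= 4.1209 / 4
I_max = 1.0302

1.0302


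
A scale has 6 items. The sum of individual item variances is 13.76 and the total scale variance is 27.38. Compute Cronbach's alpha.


alpha = (k/(k-1)) * (1 - sum(si^2)/s_total^2)
= (6/5) * (1 - 13.76/27.38)
alpha = 0.5969

0.5969


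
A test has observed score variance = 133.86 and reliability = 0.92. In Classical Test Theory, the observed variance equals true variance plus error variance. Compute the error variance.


var_true = rxx * var_obs = 0.92 * 133.86 = 123.1512
var_error = var_obs - var_true
var_error = 133.86 - 123.1512
var_error = 10.7088

10.7088


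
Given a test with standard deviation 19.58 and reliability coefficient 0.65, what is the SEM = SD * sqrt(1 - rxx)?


SEM = SD * sqrt(1 - rxx)
SEM = 19.58 * sqrt(1 - 0.65)
SEM = 19.58 * sqrt(0.35) = 19.58 * 0.591608
SEM = 11.5837

11.5837


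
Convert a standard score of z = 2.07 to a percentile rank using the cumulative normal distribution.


CDF(z) = 0.5 * (1 + erf(z/sqrt(2)))
erf(1.4637) = 0.9615
CDF = 0.9808
Percentile rank = 0.9808 * 100 = 98.08

98.08


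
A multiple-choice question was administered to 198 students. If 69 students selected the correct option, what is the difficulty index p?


Item difficulty p = number correct / total examinees
p = 69 / 198
p = 0.3485

0.3485


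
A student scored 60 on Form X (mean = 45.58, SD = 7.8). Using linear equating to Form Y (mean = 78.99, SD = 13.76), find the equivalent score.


slope = SD_Y / SD_X = 13.76 / 7.8 ~ 1.7641
intercept = mean_Y - slope * mean_X = 78.99 - (13.76 / 7.8) * 45.58 ~ -1.4178
Y = slope * X + intercept. To avoid rounding drift from the rounded slope/intercept, evaluate the equivalent form Y = mean_Y + SD_Y * (X - mean_X) / SD_X at full precision:
Y = 78.99 + 13.76 * (60 - 45.58) / 7.8
Y = 78.99 + 13.76 * 14.42 / 7.8
Y = 78.99 + 198.4192 / 7.8
Y = 78.99 + 25.4384
Y = 104.4284

104.4284


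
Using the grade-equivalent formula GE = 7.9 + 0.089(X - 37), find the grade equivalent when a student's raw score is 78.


raw - median = 78 - 37 = 41
slope * diff = 0.089 * 41 = 3.649
GE = 7.9 + 3.649
GE = 11.549

11.549


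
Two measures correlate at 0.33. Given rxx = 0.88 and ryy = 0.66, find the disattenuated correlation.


r_corrected = rxy / sqrt(rxx * ryy)
= 0.33 / sqrt(0.88 * 0.66)
= 0.33 / sqrt(0.5808)
= 0.33 / 0.762102
r_corrected = 0.433

0.433


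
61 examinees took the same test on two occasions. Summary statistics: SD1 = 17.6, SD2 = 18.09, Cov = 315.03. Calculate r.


r = cov(X,Y) / (SD_X * SD_Y)
r = 315.03 / (17.6 * 18.09)
r = 315.03 / 318.384
r = 0.9895

0.9895


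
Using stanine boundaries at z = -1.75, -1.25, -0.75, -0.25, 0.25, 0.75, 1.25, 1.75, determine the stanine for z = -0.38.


Stanine boundaries: [-1.75, -1.25, -0.75, -0.25, 0.25, 0.75, 1.25, 1.75]
z = -0.38
Check each boundary:
  z >= -1.75 -> could be stanine 2
  z >= -1.25 -> could be stanine 3
  z >= -0.75 -> could be stanine 4
  z < -0.25
  z < 0.25
  z < 0.75
  z < 1.25
  z < 1.75
Highest qualifying boundary gives stanine = 4

4


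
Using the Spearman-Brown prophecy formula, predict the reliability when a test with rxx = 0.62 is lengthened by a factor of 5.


r_new = (n * rxx) / (1 + (n-1) * rxx)
r_new = (5 * 0.62) / (1 + 4 * 0.62)
r_new = 3.1 / 3.48
r_new = 0.8908

0.8908


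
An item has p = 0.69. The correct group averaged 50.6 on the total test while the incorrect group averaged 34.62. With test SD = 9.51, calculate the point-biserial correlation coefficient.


q = 1 - p = 0.31
rpb = ((M1 - M0) / SD) * sqrt(p * q)
rpb = ((50.6 - 34.62) / 9.51) * sqrt(0.69 * 0.31)
rpb = 0.7771

0.7771


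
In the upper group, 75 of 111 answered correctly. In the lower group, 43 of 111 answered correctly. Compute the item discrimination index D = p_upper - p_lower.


p_upper = 75/111 = 0.6757
p_lower = 43/111 = 0.3874
D = 0.6757 - 0.3874 = 0.2883

0.2883


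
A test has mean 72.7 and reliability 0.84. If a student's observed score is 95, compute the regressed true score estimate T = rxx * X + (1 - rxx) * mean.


T_est = rxx * X + (1 - rxx) * mean
T_est = 0.84 * 95 + 0.16 * 72.7
T_est = 79.8 + 11.632
T_est = 91.432

91.432


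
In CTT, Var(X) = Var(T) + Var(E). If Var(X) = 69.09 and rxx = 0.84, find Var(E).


var_true = rxx * var_obs = 0.84 * 69.09 = 58.0356
var_error = var_obs - var_true
var_error = 69.09 - 58.0356
var_error = 11.0544

11.0544


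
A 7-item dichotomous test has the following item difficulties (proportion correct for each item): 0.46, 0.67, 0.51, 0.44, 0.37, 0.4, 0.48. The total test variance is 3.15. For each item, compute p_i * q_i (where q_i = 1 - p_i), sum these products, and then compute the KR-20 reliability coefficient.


For each item, compute p_i * q_i:
  Item 1: 0.46 * 0.54 = 0.2484
  Item 2: 0.67 * 0.33 = 0.2211
  Item 3: 0.51 * 0.49 = 0.2499
  Item 4: 0.44 * 0.56 = 0.2464
  Item 5: 0.37 * 0.63 = 0.2331
  Item 6: 0.4 * 0.6 = 0.24
  Item 7: 0.48 * 0.52 = 0.2496
Sum(p_i * q_i) = 0.2484 + 0.2211 + 0.2499 + 0.2464 + 0.2331 + 0.24 + 0.2496 = 1.6885
KR-20 = (k/(k-1)) * (1 - Sum(p_i*q_i) / Var_total)
= (7/6) * (1 - 1.6885/3.15)
= 1.1667 * 0.464
KR-20 = 0.5413

0.5413


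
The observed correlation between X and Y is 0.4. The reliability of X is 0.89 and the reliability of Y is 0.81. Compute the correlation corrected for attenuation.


r_corrected = rxy / sqrt(rxx * ryy)
= 0.4 / sqrt(0.89 * 0.81)
= 0.4 / sqrt(0.7209)
= 0.4 / 0.849058
r_corrected = 0.4711

0.4711


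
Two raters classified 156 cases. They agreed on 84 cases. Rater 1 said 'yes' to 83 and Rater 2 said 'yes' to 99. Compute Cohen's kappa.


P_o = 84/156 = 0.538462
P_e = (83*99 + 73*57) / 24336 = 0.508629
kappa = (P_o - P_e) / (1 - P_e)
kappa = (0.538462 - 0.508629) / (1 - 0.508629)
kappa = 0.0607

0.0607


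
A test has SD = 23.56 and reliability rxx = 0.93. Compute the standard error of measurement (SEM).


SEM = SD * sqrt(1 - rxx)
SEM = 23.56 * sqrt(1 - 0.93)
SEM = 23.56 * sqrt(0.07) = 23.56 * 0.264575
SEM = 6.2334

6.2334


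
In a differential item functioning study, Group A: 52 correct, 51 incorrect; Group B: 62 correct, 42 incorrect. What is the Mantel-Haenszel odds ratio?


Odds_A = 52/51 = 1.0196
Odds_B = 62/42 = 1.4762
OR = Odds_A / Odds_B = 1.0196 / 1.4762
Exactly, OR = (52 * 42) / (51 * 62) = 2184 / 3162
OR = 0.6907

0.6907


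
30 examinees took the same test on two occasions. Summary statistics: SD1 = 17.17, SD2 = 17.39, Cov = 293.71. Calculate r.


r = cov(X,Y) / (SD_X * SD_Y)
r = 293.71 / (17.17 * 17.39)
r = 293.71 / 298.5863
r = 0.9837

0.9837


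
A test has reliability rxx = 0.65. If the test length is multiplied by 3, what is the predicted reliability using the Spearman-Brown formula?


r_new = (n * rxx) / (1 + (n-1) * rxx)
r_new = (3 * 0.65) / (1 + 2 * 0.65)
r_new = 1.95 / 2.3
r_new = 0.8478

0.8478


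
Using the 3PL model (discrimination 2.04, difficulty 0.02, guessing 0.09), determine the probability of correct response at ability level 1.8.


logit = 2.04*(1.8 - 0.02) = 3.6312
P* = 1/(1 + exp(-3.6312)) = 0.9742
P = 0.09 + (1 - 0.09) * 0.9742
P = 0.9765

0.9765


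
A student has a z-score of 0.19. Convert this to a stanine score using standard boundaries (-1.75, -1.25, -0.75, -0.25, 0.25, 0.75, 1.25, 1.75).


Stanine boundaries: [-1.75, -1.25, -0.75, -0.25, 0.25, 0.75, 1.25, 1.75]
z = 0.19
Check each boundary:
  z >= -1.75 -> could be stanine 2
  z >= -1.25 -> could be stanine 3
  z >= -0.75 -> could be stanine 4
  z >= -0.25 -> could be stanine 5
  z < 0.25
  z < 0.75
  z < 1.25
  z < 1.75
Highest qualifying boundary gives stanine = 5

5


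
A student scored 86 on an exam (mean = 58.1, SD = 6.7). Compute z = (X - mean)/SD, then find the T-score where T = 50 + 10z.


z = (X - mean) / SD = (86 - 58.1) / 6.7
z = 27.9 / 6.7
z = 4.1642
T-score = T = 50 + 10z
Carry z at full precision (z = 27.9 / 6.7) into the conversion:
T-score = 50 + 10 * (27.9 / 6.7) = 50 + 279 / 6.7
T-score = 50 + 41.6418
T-score = 91.6418

91.6418


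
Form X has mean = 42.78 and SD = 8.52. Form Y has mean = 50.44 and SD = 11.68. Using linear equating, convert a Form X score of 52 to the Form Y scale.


slope = SD_Y / SD_X = 11.68 / 8.52 ~ 1.3709
intercept = mean_Y - slope * mean_X = 50.44 - (11.68 / 8.52) * 42.78 ~ -8.2068
Y = slope * X + intercept. To avoid rounding drift from the rounded slope/intercept, evaluate the equivalent form Y = mean_Y + SD_Y * (X - mean_X) / SD_X at full precision:
Y = 50.44 + 11.68 * (52 - 42.78) / 8.52
Y = 50.44 + 11.68 * 9.22 / 8.52
Y = 50.44 + 107.6896 / 8.52
Y = 50.44 + 12.6396
Y = 63.0796

63.0796


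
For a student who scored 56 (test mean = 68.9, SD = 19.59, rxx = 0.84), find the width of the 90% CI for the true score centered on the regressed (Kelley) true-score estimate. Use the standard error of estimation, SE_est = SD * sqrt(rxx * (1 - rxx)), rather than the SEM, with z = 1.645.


True score estimate = 0.84*56 + 0.16*68.9 = 58.064
SE_est = SD * sqrt(rxx * (1 - rxx)) = 19.59 * sqrt(0.84 * 0.16) = 19.59 * sqrt(0.1344) = 7.181813
CI = T_est +/- z * SE_est, so width = 2 * z * SE_est = 2 * 1.645 * 7.181813
Width = 23.6282

23.6282


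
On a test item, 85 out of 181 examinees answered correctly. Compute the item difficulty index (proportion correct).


Item difficulty p = number correct / total examinees
p = 85 / 181
p = 0.4696

0.4696


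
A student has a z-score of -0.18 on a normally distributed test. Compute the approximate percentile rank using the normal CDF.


CDF(z) = 0.5 * (1 + erf(z/sqrt(2)))
erf(-0.1273) = -0.1428
CDF = 0.4286
Percentile rank = 0.4286 * 100 = 42.86

42.86


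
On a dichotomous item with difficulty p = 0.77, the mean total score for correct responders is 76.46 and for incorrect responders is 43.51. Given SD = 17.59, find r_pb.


q = 1 - p = 0.23
rpb = ((M1 - M0) / SD) * sqrt(p * q)
rpb = ((76.46 - 43.51) / 17.59) * sqrt(0.77 * 0.23)
rpb = 0.7883

0.7883


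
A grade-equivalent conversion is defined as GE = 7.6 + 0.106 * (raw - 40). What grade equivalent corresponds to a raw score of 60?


raw - median = 60 - 40 = 20
slope * diff = 0.106 * 20 = 2.12
GE = 7.6 + 2.12
GE = 9.72

9.72


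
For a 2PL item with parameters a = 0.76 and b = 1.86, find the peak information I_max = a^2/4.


For 2PL, max info at theta = b = 1.86
I_max = a^2 / 4 = 0.76^2 / 4
= 0.5776 / 4
I_max = 0.1444

0.1444


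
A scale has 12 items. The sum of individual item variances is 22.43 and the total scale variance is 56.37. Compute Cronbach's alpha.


alpha = (k/(k-1)) * (1 - sum(si^2)/s_total^2)
= (12/11) * (1 - 22.43/56.37)
alpha = 0.6568

0.6568


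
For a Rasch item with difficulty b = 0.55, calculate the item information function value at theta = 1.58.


P = 1/(1+exp(-(1.58-0.55))) = 0.7369
I = P*(1-P) = 0.7369 * 0.2631
I = 0.1939

0.1939


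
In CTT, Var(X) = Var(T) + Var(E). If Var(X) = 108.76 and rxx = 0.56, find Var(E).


var_true = rxx * var_obs = 0.56 * 108.76 = 60.9056
var_error = var_obs - var_true
var_error = 108.76 - 60.9056
var_error = 47.8544

47.8544


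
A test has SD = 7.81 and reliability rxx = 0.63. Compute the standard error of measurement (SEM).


SEM = SD * sqrt(1 - rxx)
SEM = 7.81 * sqrt(1 - 0.63)
SEM = 7.81 * sqrt(0.37) = 7.81 * 0.608276
SEM = 4.7506

4.7506


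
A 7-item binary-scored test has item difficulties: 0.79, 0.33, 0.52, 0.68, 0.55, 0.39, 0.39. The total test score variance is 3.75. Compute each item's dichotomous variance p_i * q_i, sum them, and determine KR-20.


For each item, compute p_i * q_i:
  Item 1: 0.79 * 0.21 = 0.1659
  Item 2: 0.33 * 0.67 = 0.2211
  Item 3: 0.52 * 0.48 = 0.2496
  Item 4: 0.68 * 0.32 = 0.2176
  Item 5: 0.55 * 0.45 = 0.2475
  Item 6: 0.39 * 0.61 = 0.2379
  Item 7: 0.39 * 0.61 = 0.2379
Sum(p_i * q_i) = 0.1659 + 0.2211 + 0.2496 + 0.2176 + 0.2475 + 0.2379 + 0.2379 = 1.5775
KR-20 = (k/(k-1)) * (1 - Sum(p_i*q_i) / Var_total)
= (7/6) * (1 - 1.5775/3.75)
= 1.1667 * 0.5793
KR-20 = 0.6759

0.6759


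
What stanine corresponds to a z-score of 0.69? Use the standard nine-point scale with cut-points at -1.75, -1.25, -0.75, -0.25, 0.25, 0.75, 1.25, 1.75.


Stanine boundaries: [-1.75, -1.25, -0.75, -0.25, 0.25, 0.75, 1.25, 1.75]
z = 0.69
Check each boundary:
  z >= -1.75 -> could be stanine 2
  z >= -1.25 -> could be stanine 3
  z >= -0.75 -> could be stanine 4
  z >= -0.25 -> could be stanine 5
  z >= 0.25 -> could be stanine 6
  z < 0.75
  z < 1.25
  z < 1.75
Highest qualifying boundary gives stanine = 6

6


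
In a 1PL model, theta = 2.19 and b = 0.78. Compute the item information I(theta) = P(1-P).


P = 1/(1+exp(-(2.19-0.78))) = 0.8038
I = P*(1-P) = 0.8038 * 0.1962
I = 0.1577

0.1577


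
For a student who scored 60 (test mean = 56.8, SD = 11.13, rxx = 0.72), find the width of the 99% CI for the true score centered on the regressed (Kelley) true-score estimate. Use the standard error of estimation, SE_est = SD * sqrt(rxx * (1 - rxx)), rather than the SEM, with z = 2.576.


True score estimate = 0.72*60 + 0.28*56.8 = 59.104
SE_est = SD * sqrt(rxx * (1 - rxx)) = 11.13 * sqrt(0.72 * 0.28) = 11.13 * sqrt(0.2016) = 4.997358
CI = T_est +/- z * SE_est, so width = 2 * z * SE_est = 2 * 2.576 * 4.997358
Width = 25.7464

25.7464


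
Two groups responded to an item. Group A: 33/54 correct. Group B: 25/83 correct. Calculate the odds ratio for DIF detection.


Odds_A = 33/21 = 1.5714
Odds_B = 25/58 = 0.431
OR = Odds_A / Odds_B = 1.5714 / 0.431
Exactly, OR = (33 * 58) / (21 * 25) = 1914 / 525
OR = 3.6457

3.6457


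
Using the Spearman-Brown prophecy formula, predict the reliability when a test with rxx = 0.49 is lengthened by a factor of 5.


r_new = (n * rxx) / (1 + (n-1) * rxx)
r_new = (5 * 0.49) / (1 + 4 * 0.49)
r_new = 2.45 / 2.96
r_new = 0.8277

0.8277


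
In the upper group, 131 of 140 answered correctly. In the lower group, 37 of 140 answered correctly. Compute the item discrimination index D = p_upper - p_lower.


p_upper = 131/140 = 0.9357
p_lower = 37/140 = 0.2643
D = 0.9357 - 0.2643 = 0.6714

0.6714


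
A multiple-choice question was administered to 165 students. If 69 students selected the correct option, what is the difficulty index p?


Item difficulty p = number correct / total examinees
p = 69 / 165
p = 0.4182

0.4182


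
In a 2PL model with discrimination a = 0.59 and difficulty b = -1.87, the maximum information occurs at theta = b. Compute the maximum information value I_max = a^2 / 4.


For 2PL, max info at theta = b = -1.87
I_max = a^2 / 4 = 0.59^2 / 4
= 0.3481 / 4
I_max = 0.087

0.087


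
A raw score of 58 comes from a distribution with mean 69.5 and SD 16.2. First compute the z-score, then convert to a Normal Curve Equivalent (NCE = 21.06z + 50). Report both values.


z = (X - mean) / SD = (58 - 69.5) / 16.2
z = -11.5 / 16.2
z = -0.7099
NCE = NCE = 21.06z + 50
Carry z at full precision (z = -11.5 / 16.2) into the conversion:
NCE = 21.06 * (-11.5 / 16.2) + 50 = -242.19 / 16.2 + 50
NCE = -14.95 + 50
NCE = 35.05

35.05


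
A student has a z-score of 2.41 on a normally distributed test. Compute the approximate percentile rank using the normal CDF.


CDF(z) = 0.5 * (1 + erf(z/sqrt(2)))
erf(1.7041) = 0.984
CDF = 0.992
Percentile rank = 0.992 * 100 = 99.2

99.2


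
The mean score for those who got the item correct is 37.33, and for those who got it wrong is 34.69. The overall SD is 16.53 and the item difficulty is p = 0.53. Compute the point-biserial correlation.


q = 1 - p = 0.47
rpb = ((M1 - M0) / SD) * sqrt(p * q)
rpb = ((37.33 - 34.69) / 16.53) * sqrt(0.53 * 0.47)
rpb = 0.0797

0.0797


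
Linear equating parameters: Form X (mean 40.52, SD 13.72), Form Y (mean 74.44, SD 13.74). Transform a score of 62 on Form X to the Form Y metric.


slope = SD_Y / SD_X = 13.74 / 13.72 ~ 1.0015
intercept = mean_Y - slope * mean_X = 74.44 - (13.74 / 13.72) * 40.52 ~ 33.8609
Y = slope * X + intercept. To avoid rounding drift from the rounded slope/intercept, evaluate the equivalent form Y = mean_Y + SD_Y * (X - mean_X) / SD_X at full precision:
Y = 74.44 + 13.74 * (62 - 40.52) / 13.72
Y = 74.44 + 13.74 * 21.48 / 13.72
Y = 74.44 + 295.1352 / 13.72
Y = 74.44 + 21.5113
Y = 95.9513

95.9513


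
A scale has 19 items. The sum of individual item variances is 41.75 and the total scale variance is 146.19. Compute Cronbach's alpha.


alpha = (k/(k-1)) * (1 - sum(si^2)/s_total^2)
= (19/18) * (1 - 41.75/146.19)
alpha = 0.7541

0.7541


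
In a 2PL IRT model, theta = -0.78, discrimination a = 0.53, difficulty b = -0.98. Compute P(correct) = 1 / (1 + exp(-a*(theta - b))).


a*(theta - b) = 0.53 * (-0.78 - -0.98) = 0.106
exp(-0.106) = 0.8994
P = 1 / (1 + 0.8994)
P = 0.5265

0.5265


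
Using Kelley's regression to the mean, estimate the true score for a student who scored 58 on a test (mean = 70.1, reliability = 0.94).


T_est = rxx * X + (1 - rxx) * mean
T_est = 0.94 * 58 + 0.06 * 70.1
T_est = 54.52 + 4.206
T_est = 58.726

58.726


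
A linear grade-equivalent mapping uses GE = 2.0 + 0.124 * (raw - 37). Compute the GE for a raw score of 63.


raw - median = 63 - 37 = 26
slope * diff = 0.124 * 26 = 3.224
GE = 2.0 + 3.224
GE = 5.224

5.224


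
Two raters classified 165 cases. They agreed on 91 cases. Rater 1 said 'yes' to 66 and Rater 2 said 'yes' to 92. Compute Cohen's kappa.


P_o = 91/165 = 0.551515
P_e = (66*92 + 99*73) / 27225 = 0.488485
kappa = (P_o - P_e) / (1 - P_e)
kappa = (0.551515 - 0.488485) / (1 - 0.488485)
kappa = 0.1232

0.1232


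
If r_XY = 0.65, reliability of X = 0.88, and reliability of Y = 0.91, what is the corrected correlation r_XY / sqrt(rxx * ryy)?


r_corrected = rxy / sqrt(rxx * ryy)
= 0.65 / sqrt(0.88 * 0.91)
= 0.65 / sqrt(0.8008)
= 0.65 / 0.894874
r_corrected = 0.7264

0.7264


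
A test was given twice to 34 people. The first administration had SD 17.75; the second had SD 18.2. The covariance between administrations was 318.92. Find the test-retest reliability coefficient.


r = cov(X,Y) / (SD_X * SD_Y)
r = 318.92 / (17.75 * 18.2)
r = 318.92 / 323.05
r = 0.9872

0.9872


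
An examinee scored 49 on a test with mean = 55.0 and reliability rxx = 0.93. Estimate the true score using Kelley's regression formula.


T_est = rxx * X + (1 - rxx) * mean
T_est = 0.93 * 49 + 0.07 * 55.0
T_est = 45.57 + 3.85
T_est = 49.42

49.42


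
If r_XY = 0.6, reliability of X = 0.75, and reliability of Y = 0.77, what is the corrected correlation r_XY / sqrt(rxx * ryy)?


r_corrected = rxy / sqrt(rxx * ryy)
= 0.6 / sqrt(0.75 * 0.77)
= 0.6 / sqrt(0.5775)
= 0.6 / 0.759934
r_corrected = 0.7895

0.7895


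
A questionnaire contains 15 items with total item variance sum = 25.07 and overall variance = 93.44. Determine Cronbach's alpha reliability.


alpha = (k/(k-1)) * (1 - sum(si^2)/s_total^2)
= (15/14) * (1 - 25.07/93.44)
alpha = 0.784

0.784


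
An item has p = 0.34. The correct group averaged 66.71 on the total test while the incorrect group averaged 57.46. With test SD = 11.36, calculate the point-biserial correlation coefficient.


q = 1 - p = 0.66
rpb = ((M1 - M0) / SD) * sqrt(p * q)
rpb = ((66.71 - 57.46) / 11.36) * sqrt(0.34 * 0.66)
rpb = 0.3857

0.3857


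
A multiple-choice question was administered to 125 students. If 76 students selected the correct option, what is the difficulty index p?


Item difficulty p = number correct / total examinees
p = 76 / 125
p = 0.608

0.608


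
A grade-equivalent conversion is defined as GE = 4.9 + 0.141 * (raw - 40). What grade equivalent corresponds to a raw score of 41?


raw - median = 41 - 40 = 1
slope * diff = 0.141 * 1 = 0.141
GE = 4.9 + 0.141
GE = 5.041

5.041


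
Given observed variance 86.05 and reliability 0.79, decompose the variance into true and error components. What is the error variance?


var_true = rxx * var_obs = 0.79 * 86.05 = 67.9795
var_error = var_obs - var_true
var_error = 86.05 - 67.9795
var_error = 18.0705

18.0705


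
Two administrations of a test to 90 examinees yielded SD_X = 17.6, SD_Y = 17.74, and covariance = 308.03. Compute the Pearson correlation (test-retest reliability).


r = cov(X,Y) / (SD_X * SD_Y)
r = 308.03 / (17.6 * 17.74)
r = 308.03 / 312.224
r = 0.9866

0.9866


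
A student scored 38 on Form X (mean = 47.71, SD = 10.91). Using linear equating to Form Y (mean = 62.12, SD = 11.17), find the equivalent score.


slope = SD_Y / SD_X = 11.17 / 10.91 ~ 1.0238
intercept = mean_Y - slope * mean_X = 62.12 - (11.17 / 10.91) * 47.71 ~ 13.273
Y = slope * X + intercept. To avoid rounding drift from the rounded slope/intercept, evaluate the equivalent form Y = mean_Y + SD_Y * (X - mean_X) / SD_X at full precision:
Y = 62.12 + 11.17 * (38 - 47.71) / 10.91
Y = 62.12 - 11.17 * 9.71 / 10.91
Y = 62.12 - 108.4607 / 10.91
Y = 62.12 - 9.9414
Y = 52.1786

52.1786


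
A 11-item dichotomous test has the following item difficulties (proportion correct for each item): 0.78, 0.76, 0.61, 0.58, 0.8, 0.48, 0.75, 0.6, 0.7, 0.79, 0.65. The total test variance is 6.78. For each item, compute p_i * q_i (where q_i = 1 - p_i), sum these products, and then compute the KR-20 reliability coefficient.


For each item, compute p_i * q_i:
  Item 1: 0.78 * 0.22 = 0.1716
  Item 2: 0.76 * 0.24 = 0.1824
  Item 3: 0.61 * 0.39 = 0.2379
  Item 4: 0.58 * 0.42 = 0.2436
  Item 5: 0.8 * 0.2 = 0.16
  Item 6: 0.48 * 0.52 = 0.2496
  Item 7: 0.75 * 0.25 = 0.1875
  Item 8: 0.6 * 0.4 = 0.24
  Item 9: 0.7 * 0.3 = 0.21
  Item 10: 0.79 * 0.21 = 0.1659
  Item 11: 0.65 * 0.35 = 0.2275
Sum(p_i * q_i) = 0.1716 + 0.1824 + 0.2379 + 0.2436 + 0.16 + 0.2496 + 0.1875 + 0.24 + 0.21 + 0.1659 + 0.2275 = 2.276
KR-20 = (k/(k-1)) * (1 - Sum(p_i*q_i) / Var_total)
= (11/10) * (1 - 2.276/6.78)
= 1.1 * 0.6643
KR-20 = 0.7307

0.7307


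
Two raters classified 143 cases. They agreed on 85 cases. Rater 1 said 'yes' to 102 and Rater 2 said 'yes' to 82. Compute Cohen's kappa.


P_o = 85/143 = 0.594406
P_e = (102*82 + 41*61) / 20449 = 0.531322
kappa = (P_o - P_e) / (1 - P_e)
kappa = (0.594406 - 0.531322) / (1 - 0.531322)
kappa = 0.1346

0.1346


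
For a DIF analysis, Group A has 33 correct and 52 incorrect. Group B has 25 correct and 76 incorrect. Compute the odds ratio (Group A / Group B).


Odds_A = 33/52 = 0.6346
Odds_B = 25/76 = 0.3289
OR = Odds_A / Odds_B = 0.6346 / 0.3289
Exactly, OR = (33 * 76) / (52 * 25) = 2508 / 1300
OR = 1.9292

1.9292


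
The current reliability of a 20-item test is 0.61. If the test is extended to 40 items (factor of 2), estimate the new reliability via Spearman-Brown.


r_new = (n * rxx) / (1 + (n-1) * rxx)
r_new = (2 * 0.61) / (1 + 1 * 0.61)
r_new = 1.22 / 1.61
r_new = 0.7578

0.7578


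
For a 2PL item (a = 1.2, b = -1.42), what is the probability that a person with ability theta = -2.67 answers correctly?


a*(theta - b) = 1.2 * (-2.67 - -1.42) = -1.5
exp(--1.5) = 4.4817
P = 1 / (1 + 4.4817)
P = 0.1824

0.1824


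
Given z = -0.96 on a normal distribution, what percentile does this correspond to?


CDF(z) = 0.5 * (1 + erf(z/sqrt(2)))
erf(-0.6788) = -0.6629
CDF = 0.1685
Percentile rank = 0.1685 * 100 = 16.85

16.85


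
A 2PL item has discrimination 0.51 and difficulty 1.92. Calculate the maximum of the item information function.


For 2PL, max info at theta = b = 1.92
I_max = a^2 / 4 = 0.51^2 / 4
= 0.2601 / 4
I_max = 0.065

0.065


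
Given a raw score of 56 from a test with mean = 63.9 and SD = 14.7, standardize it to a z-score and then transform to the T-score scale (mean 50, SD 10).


z = (X - mean) / SD = (56 - 63.9) / 14.7
z = -7.9 / 14.7
z = -0.5374
T-score = T = 50 + 10z
Carry z at full precision (z = -7.9 / 14.7) into the conversion:
T-score = 50 + 10 * (-7.9 / 14.7) = 50 + -79 / 14.7
T-score = 50 + -5.3741
T-score = 44.6259

44.6259


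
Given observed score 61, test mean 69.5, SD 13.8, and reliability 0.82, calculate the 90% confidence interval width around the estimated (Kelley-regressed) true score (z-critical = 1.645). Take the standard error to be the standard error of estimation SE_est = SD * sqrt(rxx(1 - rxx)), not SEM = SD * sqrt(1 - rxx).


True score estimate = 0.82*61 + 0.18*69.5 = 62.53
SE_est = SD * sqrt(rxx * (1 - rxx)) = 13.8 * sqrt(0.82 * 0.18) = 13.8 * sqrt(0.1476) = 5.301787
CI = T_est +/- z * SE_est, so width = 2 * z * SE_est = 2 * 1.645 * 5.301787
Width = 17.4429

17.4429


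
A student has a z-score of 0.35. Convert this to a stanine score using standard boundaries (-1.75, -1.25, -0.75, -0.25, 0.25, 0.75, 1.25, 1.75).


Stanine boundaries: [-1.75, -1.25, -0.75, -0.25, 0.25, 0.75, 1.25, 1.75]
z = 0.35
Check each boundary:
  z >= -1.75 -> could be stanine 2
  z >= -1.25 -> could be stanine 3
  z >= -0.75 -> could be stanine 4
  z >= -0.25 -> could be stanine 5
  z >= 0.25 -> could be stanine 6
  z < 0.75
  z < 1.25
  z < 1.75
Highest qualifying boundary gives stanine = 6

6


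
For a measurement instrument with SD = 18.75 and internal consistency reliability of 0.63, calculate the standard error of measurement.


SEM = SD * sqrt(1 - rxx)
SEM = 18.75 * sqrt(1 - 0.63)
SEM = 18.75 * sqrt(0.37) = 18.75 * 0.608276
SEM = 11.4052

11.4052


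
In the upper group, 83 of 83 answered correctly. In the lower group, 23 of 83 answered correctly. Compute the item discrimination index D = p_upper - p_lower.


p_upper = 83/83 = 1.0
p_lower = 23/83 = 0.2771
D = 1.0 - 0.2771 = 0.7229

0.7229


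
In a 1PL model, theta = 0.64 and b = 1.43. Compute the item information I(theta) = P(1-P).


P = 1/(1+exp(-(0.64-1.43))) = 0.3122
I = P*(1-P) = 0.3122 * 0.6878
I = 0.2147

0.2147


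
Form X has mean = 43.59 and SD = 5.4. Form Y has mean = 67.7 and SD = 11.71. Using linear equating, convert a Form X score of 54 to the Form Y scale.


slope = SD_Y / SD_X = 11.71 / 5.4 ~ 2.1685
intercept = mean_Y - slope * mean_X = 67.7 - (11.71 / 5.4) * 43.59 ~ -26.8257
Y = slope * X + intercept. To avoid rounding drift from the rounded slope/intercept, evaluate the equivalent form Y = mean_Y + SD_Y * (X - mean_X) / SD_X at full precision:
Y = 67.7 + 11.71 * (54 - 43.59) / 5.4
Y = 67.7 + 11.71 * 10.41 / 5.4
Y = 67.7 + 121.9011 / 5.4
Y = 67.7 + 22.5743
Y = 90.2743

90.2743


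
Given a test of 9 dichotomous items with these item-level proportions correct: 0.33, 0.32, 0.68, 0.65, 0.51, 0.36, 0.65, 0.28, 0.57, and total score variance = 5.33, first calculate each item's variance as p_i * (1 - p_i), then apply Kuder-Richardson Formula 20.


For each item, compute p_i * q_i:
  Item 1: 0.33 * 0.67 = 0.2211
  Item 2: 0.32 * 0.68 = 0.2176
  Item 3: 0.68 * 0.32 = 0.2176
  Item 4: 0.65 * 0.35 = 0.2275
  Item 5: 0.51 * 0.49 = 0.2499
  Item 6: 0.36 * 0.64 = 0.2304
  Item 7: 0.65 * 0.35 = 0.2275
  Item 8: 0.28 * 0.72 = 0.2016
  Item 9: 0.57 * 0.43 = 0.2451
Sum(p_i * q_i) = 0.2211 + 0.2176 + 0.2176 + 0.2275 + 0.2499 + 0.2304 + 0.2275 + 0.2016 + 0.2451 = 2.0383
KR-20 = (k/(k-1)) * (1 - Sum(p_i*q_i) / Var_total)
= (9/8) * (1 - 2.0383/5.33)
= 1.125 * 0.6176
KR-20 = 0.6948

0.6948


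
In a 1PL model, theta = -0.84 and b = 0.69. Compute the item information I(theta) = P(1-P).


P = 1/(1+exp(-(-0.84-0.69))) = 0.178
I = P*(1-P) = 0.178 * 0.822
I = 0.1463

0.1463


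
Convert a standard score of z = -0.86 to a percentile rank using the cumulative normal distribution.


CDF(z) = 0.5 * (1 + erf(z/sqrt(2)))
erf(-0.6081) = -0.6102
CDF = 0.1949
Percentile rank = 0.1949 * 100 = 19.49

19.49


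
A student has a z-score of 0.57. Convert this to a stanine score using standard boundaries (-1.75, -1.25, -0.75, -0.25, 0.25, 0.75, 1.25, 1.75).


Stanine boundaries: [-1.75, -1.25, -0.75, -0.25, 0.25, 0.75, 1.25, 1.75]
z = 0.57
Check each boundary:
  z >= -1.75 -> could be stanine 2
  z >= -1.25 -> could be stanine 3
  z >= -0.75 -> could be stanine 4
  z >= -0.25 -> could be stanine 5
  z >= 0.25 -> could be stanine 6
  z < 0.75
  z < 1.25
  z < 1.75
Highest qualifying boundary gives stanine = 6

6


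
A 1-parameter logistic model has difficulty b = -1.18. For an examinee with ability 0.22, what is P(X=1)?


theta - b = 0.22 - -1.18 = 1.4
exp(-(theta - b)) = exp(-1.4) = 0.2466
P = 1 / (1 + 0.2466)
P = 0.8022

0.8022


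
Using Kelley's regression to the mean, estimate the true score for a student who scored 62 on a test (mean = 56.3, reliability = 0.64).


T_est = rxx * X + (1 - rxx) * mean
T_est = 0.64 * 62 + 0.36 * 56.3
T_est = 39.68 + 20.268
T_est = 59.948

59.948


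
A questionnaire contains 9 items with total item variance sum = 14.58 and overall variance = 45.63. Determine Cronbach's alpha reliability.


alpha = (k/(k-1)) * (1 - sum(si^2)/s_total^2)
= (9/8) * (1 - 14.58/45.63)
alpha = 0.7655

0.7655


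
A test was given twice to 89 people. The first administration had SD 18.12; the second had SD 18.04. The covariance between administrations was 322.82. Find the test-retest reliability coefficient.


r = cov(X,Y) / (SD_X * SD_Y)
r = 322.82 / (18.12 * 18.04)
r = 322.82 / 326.8848
r = 0.9876

0.9876


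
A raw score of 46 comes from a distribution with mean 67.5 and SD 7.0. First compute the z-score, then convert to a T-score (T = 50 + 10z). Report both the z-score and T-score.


z = (X - mean) / SD = (46 - 67.5) / 7.0
z = -21.5 / 7.0
z = -3.0714
T-score = T = 50 + 10z
Carry z at full precision (z = -21.5 / 7.0) into the conversion:
T-score = 50 + 10 * (-21.5 / 7.0) = 50 + -215 / 7.0
T-score = 50 + -30.7143
T-score = 19.2857

19.2857


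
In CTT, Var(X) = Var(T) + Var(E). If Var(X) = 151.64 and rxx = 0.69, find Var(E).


var_true = rxx * var_obs = 0.69 * 151.64 = 104.6316
var_error = var_obs - var_true
var_error = 151.64 - 104.6316
var_error = 47.0084

47.0084


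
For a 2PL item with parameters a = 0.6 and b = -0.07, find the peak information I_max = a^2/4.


For 2PL, max info at theta = b = -0.07
I_max = a^2 / 4 = 0.6^2 / 4
= 0.36 / 4
I_max = 0.09

0.09


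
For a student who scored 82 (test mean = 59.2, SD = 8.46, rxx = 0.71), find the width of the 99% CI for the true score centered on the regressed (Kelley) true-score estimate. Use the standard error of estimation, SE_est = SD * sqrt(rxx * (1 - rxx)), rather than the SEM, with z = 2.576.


True score estimate = 0.71*82 + 0.29*59.2 = 75.388
SE_est = SD * sqrt(rxx * (1 - rxx)) = 8.46 * sqrt(0.71 * 0.29) = 8.46 * sqrt(0.2059) = 3.838827
CI = T_est +/- z * SE_est, so width = 2 * z * SE_est = 2 * 2.576 * 3.838827
Width = 19.7776

19.7776


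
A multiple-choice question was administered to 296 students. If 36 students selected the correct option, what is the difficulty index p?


Item difficulty p = number correct / total examinees
p = 36 / 296
p = 0.1216

0.1216


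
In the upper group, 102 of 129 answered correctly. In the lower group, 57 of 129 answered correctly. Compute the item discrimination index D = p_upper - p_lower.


p_upper = 102/129 = 0.7907
p_lower = 57/129 = 0.4419
D = 0.7907 - 0.4419 = 0.3488

0.3488


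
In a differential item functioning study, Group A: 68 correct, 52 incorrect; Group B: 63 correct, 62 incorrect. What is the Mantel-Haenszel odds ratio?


Odds_A = 68/52 = 1.3077
Odds_B = 63/62 = 1.0161
OR = Odds_A / Odds_B = 1.3077 / 1.0161
Exactly, OR = (68 * 62) / (52 * 63) = 4216 / 3276
OR = 1.2869

1.2869


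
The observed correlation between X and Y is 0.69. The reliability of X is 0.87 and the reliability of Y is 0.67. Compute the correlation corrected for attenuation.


r_corrected = rxy / sqrt(rxx * ryy)
= 0.69 / sqrt(0.87 * 0.67)
= 0.69 / sqrt(0.5829)
= 0.69 / 0.763479
r_corrected = 0.9038

0.9038


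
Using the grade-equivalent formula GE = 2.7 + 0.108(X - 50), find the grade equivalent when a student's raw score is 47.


raw - median = 47 - 50 = -3
slope * diff = 0.108 * -3 = -0.324
GE = 2.7 + -0.324
GE = 2.376

2.376


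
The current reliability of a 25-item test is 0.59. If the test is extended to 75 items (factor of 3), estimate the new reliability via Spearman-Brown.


r_new = (n * rxx) / (1 + (n-1) * rxx)
r_new = (3 * 0.59) / (1 + 2 * 0.59)
r_new = 1.77 / 2.18
r_new = 0.8119

0.8119


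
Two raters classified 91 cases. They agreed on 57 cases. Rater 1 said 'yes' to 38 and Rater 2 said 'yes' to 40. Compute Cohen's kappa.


P_o = 57/91 = 0.626374
P_e = (38*40 + 53*51) / 8281 = 0.509963
kappa = (P_o - P_e) / (1 - P_e)
kappa = (0.626374 - 0.509963) / (1 - 0.509963)
kappa = 0.2376

0.2376


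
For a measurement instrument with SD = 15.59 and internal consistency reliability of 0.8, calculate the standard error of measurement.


SEM = SD * sqrt(1 - rxx)
SEM = 15.59 * sqrt(1 - 0.8)
SEM = 15.59 * sqrt(0.2) = 15.59 * 0.447214
SEM = 6.9721

6.9721


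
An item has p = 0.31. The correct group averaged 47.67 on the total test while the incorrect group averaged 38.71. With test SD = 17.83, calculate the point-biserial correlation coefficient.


q = 1 - p = 0.69
rpb = ((M1 - M0) / SD) * sqrt(p * q)
rpb = ((47.67 - 38.71) / 17.83) * sqrt(0.31 * 0.69)
rpb = 0.2324

0.2324


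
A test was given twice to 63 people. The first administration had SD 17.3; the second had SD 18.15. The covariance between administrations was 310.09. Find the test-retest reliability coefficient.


r = cov(X,Y) / (SD_X * SD_Y)
r = 310.09 / (17.3 * 18.15)
r = 310.09 / 313.995
r = 0.9876

0.9876


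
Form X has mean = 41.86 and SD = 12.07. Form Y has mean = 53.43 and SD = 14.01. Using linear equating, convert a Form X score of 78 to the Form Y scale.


slope = SD_Y / SD_X = 14.01 / 12.07 ~ 1.1607
intercept = mean_Y - slope * mean_X = 53.43 - (14.01 / 12.07) * 41.86 ~ 4.8419
Y = slope * X + intercept. To avoid rounding drift from the rounded slope/intercept, evaluate the equivalent form Y = mean_Y + SD_Y * (X - mean_X) / SD_X at full precision:
Y = 53.43 + 14.01 * (78 - 41.86) / 12.07
Y = 53.43 + 14.01 * 36.14 / 12.07
Y = 53.43 + 506.3214 / 12.07
Y = 53.43 + 41.9487
Y = 95.3787

95.3787


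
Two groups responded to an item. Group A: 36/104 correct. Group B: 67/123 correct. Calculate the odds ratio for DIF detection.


Odds_A = 36/68 = 0.5294
Odds_B = 67/56 = 1.1964
OR = Odds_A / Odds_B = 0.5294 / 1.1964
Exactly, OR = (36 * 56) / (68 * 67) = 2016 / 4556
OR = 0.4425

0.4425


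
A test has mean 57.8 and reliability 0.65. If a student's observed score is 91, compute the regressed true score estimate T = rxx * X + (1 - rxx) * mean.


T_est = rxx * X + (1 - rxx) * mean
T_est = 0.65 * 91 + 0.35 * 57.8
T_est = 59.15 + 20.23
T_est = 79.38

79.38


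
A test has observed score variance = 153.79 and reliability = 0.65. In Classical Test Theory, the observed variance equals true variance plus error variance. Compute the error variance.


var_true = rxx * var_obs = 0.65 * 153.79 = 99.9635
var_error = var_obs - var_true
var_error = 153.79 - 99.9635
var_error = 53.8265

53.8265


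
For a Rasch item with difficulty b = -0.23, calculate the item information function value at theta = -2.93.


P = 1/(1+exp(-(-2.93--0.23))) = 0.063
I = P*(1-P) = 0.063 * 0.937
I = 0.059

0.059


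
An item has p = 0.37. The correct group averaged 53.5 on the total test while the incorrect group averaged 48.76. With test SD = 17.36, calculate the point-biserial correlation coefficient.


q = 1 - p = 0.63
rpb = ((M1 - M0) / SD) * sqrt(p * q)
rpb = ((53.5 - 48.76) / 17.36) * sqrt(0.37 * 0.63)
rpb = 0.1318

0.1318


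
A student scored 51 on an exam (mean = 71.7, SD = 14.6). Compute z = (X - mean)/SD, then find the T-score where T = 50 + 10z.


z = (X - mean) / SD = (51 - 71.7) / 14.6
z = -20.7 / 14.6
z = -1.4178
T-score = T = 50 + 10z
Carry z at full precision (z = -20.7 / 14.6) into the conversion:
T-score = 50 + 10 * (-20.7 / 14.6) = 50 + -207 / 14.6
T-score = 50 + -14.1781
T-score = 35.8219

35.8219


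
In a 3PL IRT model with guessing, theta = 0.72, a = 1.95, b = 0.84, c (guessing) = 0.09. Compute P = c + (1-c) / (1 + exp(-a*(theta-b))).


logit = 1.95*(0.72 - 0.84) = -0.234
P* = 1/(1 + exp(--0.234)) = 0.4418
P = 0.09 + (1 - 0.09) * 0.4418
P = 0.492

0.492


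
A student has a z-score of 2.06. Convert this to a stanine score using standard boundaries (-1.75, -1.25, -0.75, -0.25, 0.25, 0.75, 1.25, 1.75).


Stanine boundaries: [-1.75, -1.25, -0.75, -0.25, 0.25, 0.75, 1.25, 1.75]
z = 2.06
Check each boundary:
  z >= -1.75 -> could be stanine 2
  z >= -1.25 -> could be stanine 3
  z >= -0.75 -> could be stanine 4
  z >= -0.25 -> could be stanine 5
  z >= 0.25 -> could be stanine 6
  z >= 0.75 -> could be stanine 7
  z >= 1.25 -> could be stanine 8
  z >= 1.75 -> could be stanine 9
Highest qualifying boundary gives stanine = 9

9


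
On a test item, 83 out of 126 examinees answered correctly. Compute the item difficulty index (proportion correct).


Item difficulty p = number correct / total examinees
p = 83 / 126
p = 0.6587

0.6587


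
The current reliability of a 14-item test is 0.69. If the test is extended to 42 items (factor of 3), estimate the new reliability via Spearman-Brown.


r_new = (n * rxx) / (1 + (n-1) * rxx)
r_new = (3 * 0.69) / (1 + 2 * 0.69)
r_new = 2.07 / 2.38
r_new = 0.8697

0.8697


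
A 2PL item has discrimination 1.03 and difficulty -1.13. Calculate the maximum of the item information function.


For 2PL, max info at theta = b = -1.13
I_max = a^2 / 4 = 1.03^2 / 4
= 1.0609 / 4
I_max = 0.2652

0.2652
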